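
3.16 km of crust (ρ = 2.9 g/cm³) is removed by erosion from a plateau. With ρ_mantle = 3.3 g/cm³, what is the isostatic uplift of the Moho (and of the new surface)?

2.78 km

Unloading: uplift u = e ρ_c/ρ_m = 3.16 km × 2.9/3.3 = 2.78 km.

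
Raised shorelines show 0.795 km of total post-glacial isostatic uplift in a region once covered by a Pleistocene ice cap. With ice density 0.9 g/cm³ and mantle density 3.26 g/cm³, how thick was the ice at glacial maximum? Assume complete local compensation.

u = t ρ_ice/ρ_m → t = u ρ_m/ρ_ice = 0.795 km × 3.26/0.9 = 2.88 km.

2.88 km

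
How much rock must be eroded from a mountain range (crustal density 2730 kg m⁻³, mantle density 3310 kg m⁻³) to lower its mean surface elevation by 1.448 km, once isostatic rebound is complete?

8.26 km

Net drop Δ = e − u = e − e ρ_c/ρ_m = e (ρ_m − ρ_c)/ρ_m.
e = Δ ρ_m/(ρ_m − ρ_c) = 1.448 km × 3310/580 = 8.26 km.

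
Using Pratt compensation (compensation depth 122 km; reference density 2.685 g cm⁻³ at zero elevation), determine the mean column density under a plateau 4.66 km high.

Pratt balance: ρ_ref D = ρ (D + h).
ρ = ρ_ref D/(D + h) = 2.685 × 122 km/(122 km + 4.66 km) = 2.59 g cm⁻³.

2.59 g cm⁻³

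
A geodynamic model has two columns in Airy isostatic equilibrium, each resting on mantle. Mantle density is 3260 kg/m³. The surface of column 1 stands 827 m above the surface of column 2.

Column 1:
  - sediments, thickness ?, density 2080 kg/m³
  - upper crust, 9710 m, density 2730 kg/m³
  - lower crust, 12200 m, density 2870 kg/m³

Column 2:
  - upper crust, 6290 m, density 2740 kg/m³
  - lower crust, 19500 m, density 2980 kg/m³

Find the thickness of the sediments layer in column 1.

Take the compensation level at the base of the deeper column (depth z_c below the surface of column 1) and equate Σ ρ_i t_i down to z_c; mantle fills any gap and the z_c terms cancel.
Column 1: x×2080 + 9710×2730 + 12200×2870 + (z_c − 21910 − x)×3260
Column 2: 827×0 + 6290×2740 + 19500×2980 + (z_c − 827 − 25790)×3260
The z_c×3260 term appears on both sides and cancels. Collect the known terms of each column as K = Σ(ρt)_known − 3260 × (depth of known layers): K_1 = 61522300 − 3260×21910 = −9904300; K_2 = 75344600 − 3260×(827 + 25790) = −11426820.
Balance: K_1 − x×(3260 − 2080) = K_2, so x = (K_1 − K_2)/(3260 − 2080) = 1522520/1180 = 1290 m.

1290 m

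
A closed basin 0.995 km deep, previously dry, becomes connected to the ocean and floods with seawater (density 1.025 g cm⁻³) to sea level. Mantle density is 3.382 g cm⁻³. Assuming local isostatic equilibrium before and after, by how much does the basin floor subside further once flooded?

After flooding the water column is d + s deep. Its weight must equal the weight of mantle displaced by the extra subsidence s: (d + s) ρ_w = s ρ_m.
s = d ρ_w / (ρ_m − ρ_w) = 0.995 km × 1.025/(3.382 − 1.025) = 0.433 km.

0.433 km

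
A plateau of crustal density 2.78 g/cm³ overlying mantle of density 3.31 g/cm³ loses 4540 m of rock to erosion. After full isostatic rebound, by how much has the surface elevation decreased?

727 m

Rebound u = e ρ_c/ρ_m = 4540 m × 2.78/3.31 = 3813 m.
Net surface drop = e − u = 4540 m − 3813 m = e (ρ_m − ρ_c)/ρ_m = 727 m.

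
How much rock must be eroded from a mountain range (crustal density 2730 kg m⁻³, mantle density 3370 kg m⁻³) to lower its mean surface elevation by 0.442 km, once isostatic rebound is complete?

2.33 km

Net drop Δ = e − u = e − e ρ_c/ρ_m = e (ρ_m − ρ_c)/ρ_m.
e = Δ ρ_m/(ρ_m − ρ_c) = 0.442 km × 3370/640 = 2.33 km.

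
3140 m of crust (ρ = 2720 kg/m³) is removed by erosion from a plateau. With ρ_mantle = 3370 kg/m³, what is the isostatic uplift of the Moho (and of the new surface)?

2530 m

Unloading: uplift u = e ρ_c/ρ_m = 3140 m × 2720/3370 = 2530 m.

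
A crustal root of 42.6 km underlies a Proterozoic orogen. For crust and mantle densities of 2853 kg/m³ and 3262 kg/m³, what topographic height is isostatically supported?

6.11 km

By Archimedes' principle applied to the lithosphere: ρ_c h = (ρ_m − ρ_c) r.
h = r (ρ_m − ρ_c) / ρ_c = 42.6 km × (3262 − 2853) / 2853 = 6.11 km.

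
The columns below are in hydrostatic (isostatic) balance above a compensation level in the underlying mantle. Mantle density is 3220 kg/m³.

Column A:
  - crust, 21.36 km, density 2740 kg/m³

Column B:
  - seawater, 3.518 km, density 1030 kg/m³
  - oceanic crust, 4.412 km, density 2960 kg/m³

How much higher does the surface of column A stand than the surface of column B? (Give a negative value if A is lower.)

0.435 km

For any compensation level in the mantle, the mantle terms cancel and isostasy reduces to e = (Σt_A − Σt_B) − (Σ(ρt)_A − Σ(ρt)_B) / ρ_m.
Σt_A = 21.36 km; Σt_B = 7.93 km; Σ(ρt)_A = 58526.4; Σ(ρt)_B = 16683.06 (in km·kg/m³).
e = (21.36 − 7.93) − (58526.4 − 16683.06) / 3220 = 0.435 km.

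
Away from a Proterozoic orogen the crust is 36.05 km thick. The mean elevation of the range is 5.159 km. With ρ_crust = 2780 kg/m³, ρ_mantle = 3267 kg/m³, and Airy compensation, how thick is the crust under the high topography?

Root depth r = h ρ_c / (ρ_m − ρ_c) = 5.159 km × 2780 / 487 = 29.45 km.
Total thickness = T + h + r = 36.05 km + 5.159 km + 29.45 km = 70.7 km.

70.7 km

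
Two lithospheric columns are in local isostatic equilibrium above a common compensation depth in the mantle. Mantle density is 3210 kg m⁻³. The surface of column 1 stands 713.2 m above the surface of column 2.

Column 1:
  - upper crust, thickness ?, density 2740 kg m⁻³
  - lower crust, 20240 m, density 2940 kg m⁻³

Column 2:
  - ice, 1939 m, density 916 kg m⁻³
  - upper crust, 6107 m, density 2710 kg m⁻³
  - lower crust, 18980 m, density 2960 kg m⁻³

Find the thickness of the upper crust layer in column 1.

19300 m

Take the compensation level at the base of the deeper column (depth z_c below the surface of column 1) and equate Σ ρ_i t_i down to z_c; mantle fills any gap and the z_c terms cancel.
Column 1: x×2740 + 20240×2940 + (z_c − 20240 − x)×3210
Column 2: 713.2×0 + 1939×916 + 6107×2710 + 18980×2960 + (z_c − 713.2 − 27026)×3210
The z_c×3210 term appears on both sides and cancels. Collect the known terms of each column as K = Σ(ρt)_known − 3210 × (depth of known layers): K_1 = 59505600 − 3210×20240 = −5464800; K_2 = 74506894 − 3210×(713.2 + 27026) = −14535938.
Balance: K_1 − x×(3210 − 2740) = K_2, so x = (K_1 − K_2)/(3210 − 2740) = 9071140/470 = 19300 m.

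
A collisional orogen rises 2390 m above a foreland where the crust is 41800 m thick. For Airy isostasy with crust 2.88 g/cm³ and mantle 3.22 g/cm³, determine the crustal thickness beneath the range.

Root depth r = h ρ_c / (ρ_m − ρ_c) = 2390 m × 2.88 / 0.34 = 20240 m.
Total thickness = T + h + r = 41800 m + 2390 m + 20240 m = 64400 m.

64400 m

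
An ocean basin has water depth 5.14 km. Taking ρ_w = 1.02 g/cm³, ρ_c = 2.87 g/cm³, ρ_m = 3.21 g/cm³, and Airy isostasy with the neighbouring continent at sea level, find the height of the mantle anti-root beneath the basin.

By Archimedes' principle applied to the lithosphere: replacing crust with seawater at the top is compensated by replacing crust with mantle at the base: d (ρ_c − ρ_w) = a (ρ_m − ρ_c).
a = d (ρ_c − ρ_w)/(ρ_m − ρ_c) = 5.14 km × 1.85/0.34 = 28 km.

28 km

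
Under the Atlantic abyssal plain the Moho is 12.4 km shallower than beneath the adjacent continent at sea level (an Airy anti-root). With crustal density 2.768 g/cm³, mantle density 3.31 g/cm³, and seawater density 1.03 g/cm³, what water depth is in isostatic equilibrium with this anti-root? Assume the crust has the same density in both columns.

Replacing a thickness d of crust by seawater at the top must be balanced by replacing crust with mantle at the base: d (ρ_c − ρ_w) = a (ρ_m − ρ_c).
d = a (ρ_m − ρ_c)/(ρ_c − ρ_w) = 12.4 km × 0.542/1.738 = 3.87 km.

3.87 km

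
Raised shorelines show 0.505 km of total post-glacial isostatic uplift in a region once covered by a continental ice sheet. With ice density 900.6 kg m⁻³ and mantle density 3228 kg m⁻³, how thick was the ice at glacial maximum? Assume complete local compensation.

1.81 km

u = t ρ_ice/ρ_m → t = u ρ_m/ρ_ice = 0.505 km × 3228/900.6 = 1.81 km.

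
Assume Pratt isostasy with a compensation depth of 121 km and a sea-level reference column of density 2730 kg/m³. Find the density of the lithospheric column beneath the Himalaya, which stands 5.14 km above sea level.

Pratt balance: ρ_ref D = ρ (D + h).
ρ = ρ_ref D/(D + h) = 2730 × 121 km/(121 km + 5.14 km) = 2620 kg/m³.

2620 kg/m³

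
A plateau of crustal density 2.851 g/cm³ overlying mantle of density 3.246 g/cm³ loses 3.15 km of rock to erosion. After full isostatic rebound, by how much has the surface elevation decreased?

0.383 km

Rebound u = e ρ_c/ρ_m = 3.15 km × 2.851/3.246 = 2.767 km.
Net surface drop = e − u = 3.15 km − 2.767 km = e (ρ_m − ρ_c)/ρ_m = 0.383 km.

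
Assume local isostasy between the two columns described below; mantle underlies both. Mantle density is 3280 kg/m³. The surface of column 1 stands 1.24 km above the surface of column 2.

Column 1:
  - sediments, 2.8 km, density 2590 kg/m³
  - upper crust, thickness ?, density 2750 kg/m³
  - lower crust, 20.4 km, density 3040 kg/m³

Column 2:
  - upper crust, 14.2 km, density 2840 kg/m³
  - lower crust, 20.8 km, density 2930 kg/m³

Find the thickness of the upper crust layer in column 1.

Take the compensation level at the base of the deeper column (depth z_c below the surface of column 1) and equate Σ ρ_i t_i down to z_c; mantle fills any gap and the z_c terms cancel.
Column 1: 2.8×2590 + x×2750 + 20.4×3040 + (z_c − 23.2 − x)×3280
Column 2: 1.24×0 + 14.2×2840 + 20.8×2930 + (z_c − 1.24 − 35)×3280
The z_c×3280 term appears on both sides and cancels. Collect the known terms of each column as K = Σ(ρt)_known − 3280 × (depth of known layers): K_1 = 69268 − 3280×23.2 = −6828; K_2 = 101272 − 3280×(1.24 + 35) = −17595.2.
Balance: K_1 − x×(3280 − 2750) = K_2, so x = (K_1 − K_2)/(3280 − 2750) = 10767.2/530 = 20.3 km.

20.3 km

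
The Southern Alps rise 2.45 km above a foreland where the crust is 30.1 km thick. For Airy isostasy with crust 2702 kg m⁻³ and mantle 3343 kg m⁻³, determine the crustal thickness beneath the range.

Root depth r = h ρ_c / (ρ_m − ρ_c) = 2.45 km × 2702 / 641 = 10.33 km.
Total thickness = T + h + r = 30.1 km + 2.45 km + 10.33 km = 42.9 km.

42.9 km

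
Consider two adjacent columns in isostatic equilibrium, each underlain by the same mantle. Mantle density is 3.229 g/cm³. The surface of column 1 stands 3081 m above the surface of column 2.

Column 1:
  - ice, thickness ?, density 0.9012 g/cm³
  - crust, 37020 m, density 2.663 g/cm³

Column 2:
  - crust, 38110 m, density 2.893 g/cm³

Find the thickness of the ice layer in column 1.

773 m

Take the compensation level at the base of the deeper column (depth z_c below the surface of column 1) and equate Σ ρ_i t_i down to z_c; mantle fills any gap and the z_c terms cancel.
Column 1: x×0.9012 + 37020×2.663 + (z_c − 37020 − x)×3.229
Column 2: 3081×0 + 38110×2.893 + (z_c − 3081 − 38110)×3.229
The z_c×3.229 term appears on both sides and cancels. Collect the known terms of each column as K = Σ(ρt)_known − 3.229 × (depth of known layers): K_1 = 98584.26 − 3.229×37020 = −20953.32; K_2 = 110252.23 − 3.229×(3081 + 38110) = −22753.509.
Balance: K_1 − x×(3.229 − 0.9012) = K_2, so x = (K_1 − K_2)/(3.229 − 0.9012) = 1800.19/2.3278 = 773 m.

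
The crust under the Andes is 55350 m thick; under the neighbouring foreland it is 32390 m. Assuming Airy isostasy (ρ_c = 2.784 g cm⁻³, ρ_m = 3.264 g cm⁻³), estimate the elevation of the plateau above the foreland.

Excess crust Δ = 55350 m − 32390 m = 22960 m, split between elevation h and root r with h + r = Δ.
Airy balance ρ_c h = (ρ_m − ρ_c) r gives r = h ρ_c/(ρ_m − ρ_c), so h (1 + ρ_c/(ρ_m − ρ_c)) = Δ, i.e. h = Δ (ρ_m − ρ_c)/ρ_m.
h = 22960 m × 0.48/3.264 = 3380 m.

3380 m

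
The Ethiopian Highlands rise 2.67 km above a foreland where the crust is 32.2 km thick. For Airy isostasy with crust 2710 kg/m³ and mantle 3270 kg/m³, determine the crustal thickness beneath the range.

47.8 km

Root depth r = h ρ_c / (ρ_m − ρ_c) = 2.67 km × 2710 / 560 = 12.92 km.
Total thickness = T + h + r = 32.2 km + 2.67 km + 12.92 km = 47.8 km.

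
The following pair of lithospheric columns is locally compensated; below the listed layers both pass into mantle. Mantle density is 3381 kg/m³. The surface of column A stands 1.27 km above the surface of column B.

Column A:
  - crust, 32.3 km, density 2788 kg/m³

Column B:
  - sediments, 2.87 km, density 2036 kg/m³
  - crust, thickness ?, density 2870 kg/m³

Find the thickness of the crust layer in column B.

Take the compensation level at the base of the deeper column (depth z_c below the surface of column A) and equate Σ ρ_i t_i down to z_c; mantle fills any gap and the z_c terms cancel.
Column A: 32.3×2788 + (z_c − 32.3)×3381
Column B: 1.27×0 + 2.87×2036 + x×2870 + (z_c − 1.27 − 2.87 − x)×3381
The z_c×3381 term appears on both sides and cancels. Collect the known terms of each column as K = Σ(ρt)_known − 3381 × (depth of known layers): K_A = 90052.4 − 3381×32.3 = −19153.9; K_B = 5843.32 − 3381×(1.27 + 2.87) = −8154.02.
Balance: K_A = K_B − x×(3381 − 2870), so x = (K_B − K_A)/(3381 − 2870) = 10999.9/511 = 21.5 km.

21.5 km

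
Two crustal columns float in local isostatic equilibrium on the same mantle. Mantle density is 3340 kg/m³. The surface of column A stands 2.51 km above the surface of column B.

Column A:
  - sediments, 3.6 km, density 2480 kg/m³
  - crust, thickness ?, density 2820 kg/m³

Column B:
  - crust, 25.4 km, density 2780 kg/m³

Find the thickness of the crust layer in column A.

Take the compensation level at the base of the deeper column (depth z_c below the surface of column A) and equate Σ ρ_i t_i down to z_c; mantle fills any gap and the z_c terms cancel.
Column A: 3.6×2480 + x×2820 + (z_c − 3.6 − x)×3340
Column B: 2.51×0 + 25.4×2780 + (z_c − 2.51 − 25.4)×3340
The z_c×3340 term appears on both sides and cancels. Collect the known terms of each column as K = Σ(ρt)_known − 3340 × (depth of known layers): K_A = 8928 − 3340×3.6 = −3096; K_B = 70612 − 3340×(2.51 + 25.4) = −22607.4.
Balance: K_A − x×(3340 − 2820) = K_B, so x = (K_A − K_B)/(3340 − 2820) = 19511.4/520 = 37.5 km.

37.5 km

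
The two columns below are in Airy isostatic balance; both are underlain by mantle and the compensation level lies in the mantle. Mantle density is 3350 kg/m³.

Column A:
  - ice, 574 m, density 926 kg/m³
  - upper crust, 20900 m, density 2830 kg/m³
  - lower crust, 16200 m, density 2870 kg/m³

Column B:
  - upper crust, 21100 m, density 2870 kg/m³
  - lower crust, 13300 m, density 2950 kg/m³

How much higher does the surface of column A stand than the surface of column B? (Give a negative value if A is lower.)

1370 m

For any compensation level in the mantle, the mantle terms cancel and isostasy reduces to e = (Σt_A − Σt_B) − (Σ(ρt)_A − Σ(ρt)_B) / ρ_m.
Σt_A = 37674 m; Σt_B = 34400 m; Σ(ρt)_A = 106172524; Σ(ρt)_B = 99792000 (in m·kg/m³).
e = (37674 − 34400) − (106172524 − 99792000) / 3350 = 1370 m.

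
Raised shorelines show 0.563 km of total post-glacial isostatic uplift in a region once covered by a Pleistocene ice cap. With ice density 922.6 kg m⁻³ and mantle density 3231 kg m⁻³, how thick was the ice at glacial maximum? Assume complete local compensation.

u = t ρ_ice/ρ_m → t = u ρ_m/ρ_ice = 0.563 km × 3231/922.6 = 1.97 km.

1.97 km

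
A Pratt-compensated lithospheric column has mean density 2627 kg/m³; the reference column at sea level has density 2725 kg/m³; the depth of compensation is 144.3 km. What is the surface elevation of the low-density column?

5.38 km

ρ_ref D = ρ (D + h) → h = D (ρ_ref − ρ)/ρ.
h = 144.3 km × (2725 − 2627)/2627 = 5.38 km.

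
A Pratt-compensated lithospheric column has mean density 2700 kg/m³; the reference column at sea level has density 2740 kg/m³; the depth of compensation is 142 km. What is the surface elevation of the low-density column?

2.1 km

ρ_ref D = ρ (D + h) → h = D (ρ_ref − ρ)/ρ.
h = 142 km × (2740 − 2700)/2700 = 2.1 km.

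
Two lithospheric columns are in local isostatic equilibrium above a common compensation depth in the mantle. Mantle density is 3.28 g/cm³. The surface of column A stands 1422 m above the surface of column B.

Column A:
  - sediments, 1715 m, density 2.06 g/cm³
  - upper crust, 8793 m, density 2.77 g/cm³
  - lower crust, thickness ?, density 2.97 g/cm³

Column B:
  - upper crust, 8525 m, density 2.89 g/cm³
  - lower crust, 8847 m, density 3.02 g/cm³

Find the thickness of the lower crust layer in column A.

Take the compensation level at the base of the deeper column (depth z_c below the surface of column A) and equate Σ ρ_i t_i down to z_c; mantle fills any gap and the z_c terms cancel.
Column A: 1715×2.06 + 8793×2.77 + x×2.97 + (z_c − 10508 − x)×3.28
Column B: 1422×0 + 8525×2.89 + 8847×3.02 + (z_c − 1422 − 17372)×3.28
The z_c×3.28 term appears on both sides and cancels. Collect the known terms of each column as K = Σ(ρt)_known − 3.28 × (depth of known layers): K_A = 27889.51 − 3.28×10508 = −6576.73; K_B = 51355.19 − 3.28×(1422 + 17372) = −10289.13.
Balance: K_A − x×(3.28 − 2.97) = K_B, so x = (K_A − K_B)/(3.28 − 2.97) = 3712.4/0.31 = 12000 m.

12000 m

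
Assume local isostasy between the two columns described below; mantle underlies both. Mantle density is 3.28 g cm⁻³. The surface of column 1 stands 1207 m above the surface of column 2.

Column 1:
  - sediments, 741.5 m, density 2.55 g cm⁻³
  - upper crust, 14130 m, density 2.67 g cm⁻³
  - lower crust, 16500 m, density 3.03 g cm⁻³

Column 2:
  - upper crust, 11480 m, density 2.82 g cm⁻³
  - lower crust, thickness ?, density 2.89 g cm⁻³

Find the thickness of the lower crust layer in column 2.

10400 m

Take the compensation level at the base of the deeper column (depth z_c below the surface of column 1) and equate Σ ρ_i t_i down to z_c; mantle fills any gap and the z_c terms cancel.
Column 1: 741.5×2.55 + 14130×2.67 + 16500×3.03 + (z_c − 31371.5)×3.28
Column 2: 1207×0 + 11480×2.82 + x×2.89 + (z_c − 1207 − 11480 − x)×3.28
The z_c×3.28 term appears on both sides and cancels. Collect the known terms of each column as K = Σ(ρt)_known − 3.28 × (depth of known layers): K_1 = 89612.925 − 3.28×31371.5 = −13285.595; K_2 = 32373.6 − 3.28×(1207 + 11480) = −9239.76.
Balance: K_1 = K_2 − x×(3.28 − 2.89), so x = (K_2 − K_1)/(3.28 − 2.89) = 4045.84/0.39 = 10400 m.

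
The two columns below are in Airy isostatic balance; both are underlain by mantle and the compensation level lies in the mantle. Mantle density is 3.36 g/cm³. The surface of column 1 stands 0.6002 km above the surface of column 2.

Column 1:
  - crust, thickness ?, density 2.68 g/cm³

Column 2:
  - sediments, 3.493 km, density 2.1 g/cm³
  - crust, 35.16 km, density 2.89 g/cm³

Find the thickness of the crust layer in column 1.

Take the compensation level at the base of the deeper column (depth z_c below the surface of column 1) and equate Σ ρ_i t_i down to z_c; mantle fills any gap and the z_c terms cancel.
Column 1: x×2.68 + (z_c − 0 − x)×3.36
Column 2: 0.6002×0 + 3.493×2.1 + 35.16×2.89 + (z_c − 0.6002 − 38.653)×3.36
The z_c×3.36 term appears on both sides and cancels. Collect the known terms of each column as K = Σ(ρt)_known − 3.36 × (depth of known layers): K_1 = 0 − 3.36×0 = 0; K_2 = 108.9477 − 3.36×(0.6002 + 38.653) = −22.943052.
Balance: K_1 − x×(3.36 − 2.68) = K_2, so x = (K_1 − K_2)/(3.36 − 2.68) = 22.9431/0.68 = 33.7 km.

33.7 km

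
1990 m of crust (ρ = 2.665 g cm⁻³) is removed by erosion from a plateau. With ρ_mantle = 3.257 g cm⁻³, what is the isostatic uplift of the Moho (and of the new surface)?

1630 m

Unloading: uplift u = e ρ_c/ρ_m = 1990 m × 2.665/3.257 = 1630 m.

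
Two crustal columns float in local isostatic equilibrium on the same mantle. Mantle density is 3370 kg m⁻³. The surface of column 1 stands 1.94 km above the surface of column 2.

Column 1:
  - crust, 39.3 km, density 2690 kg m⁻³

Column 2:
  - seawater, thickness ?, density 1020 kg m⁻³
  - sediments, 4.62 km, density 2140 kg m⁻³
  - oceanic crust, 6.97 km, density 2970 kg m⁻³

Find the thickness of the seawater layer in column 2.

Take the compensation level at the base of the deeper column (depth z_c below the surface of column 1) and equate Σ ρ_i t_i down to z_c; mantle fills any gap and the z_c terms cancel.
Column 1: 39.3×2690 + (z_c − 39.3)×3370
Column 2: 1.94×0 + x×1020 + 4.62×2140 + 6.97×2970 + (z_c − 1.94 − 11.59 − x)×3370
The z_c×3370 term appears on both sides and cancels. Collect the known terms of each column as K = Σ(ρt)_known − 3370 × (depth of known layers): K_1 = 105717 − 3370×39.3 = −26724; K_2 = 30587.7 − 3370×(1.94 + 11.59) = −15008.4.
Balance: K_1 = K_2 − x×(3370 − 1020), so x = (K_2 − K_1)/(3370 − 1020) = 11715.6/2350 = 4.99 km.

4.99 km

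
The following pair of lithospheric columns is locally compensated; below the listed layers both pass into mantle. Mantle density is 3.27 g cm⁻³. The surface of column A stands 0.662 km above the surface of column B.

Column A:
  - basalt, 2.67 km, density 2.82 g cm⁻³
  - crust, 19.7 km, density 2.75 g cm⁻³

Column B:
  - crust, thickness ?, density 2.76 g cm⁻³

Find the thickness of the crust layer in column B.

Take the compensation level at the base of the deeper column (depth z_c below the surface of column A) and equate Σ ρ_i t_i down to z_c; mantle fills any gap and the z_c terms cancel.
Column A: 2.67×2.82 + 19.7×2.75 + (z_c − 22.37)×3.27
Column B: 0.662×0 + x×2.76 + (z_c − 0.662 − 0 − x)×3.27
The z_c×3.27 term appears on both sides and cancels. Collect the known terms of each column as K = Σ(ρt)_known − 3.27 × (depth of known layers): K_A = 61.7044 − 3.27×22.37 = −11.4455; K_B = 0 − 3.27×(0.662 + 0) = −2.16474.
Balance: K_A = K_B − x×(3.27 − 2.76), so x = (K_B − K_A)/(3.27 − 2.76) = 9.28076/0.51 = 18.2 km.

18.2 km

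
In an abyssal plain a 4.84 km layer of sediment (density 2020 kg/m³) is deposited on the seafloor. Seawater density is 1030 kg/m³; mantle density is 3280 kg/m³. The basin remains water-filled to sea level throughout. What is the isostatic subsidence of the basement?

2.13 km

Submarine loading: the sediment displaces seawater, and the subsidence is in turn flooded, so s (ρ_m − ρ_w) = t (ρ_sed − ρ_w).
s = 4.84 km × (2020 − 1030) / (3280 − 1030) = 2.13 km.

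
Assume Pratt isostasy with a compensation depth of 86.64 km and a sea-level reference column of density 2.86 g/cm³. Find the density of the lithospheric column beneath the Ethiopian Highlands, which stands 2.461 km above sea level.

Pratt balance: ρ_ref D = ρ (D + h).
ρ = ρ_ref D/(D + h) = 2.86 × 86.64 km/(86.64 km + 2.461 km) = 2.78 g/cm³.

2.78 g/cm³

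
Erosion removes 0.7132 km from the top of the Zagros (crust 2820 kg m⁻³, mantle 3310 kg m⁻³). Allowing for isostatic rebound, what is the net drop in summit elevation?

Rebound u = e ρ_c/ρ_m = 0.7132 km × 2820/3310 = 0.6076 km.
Net surface drop = e − u = 0.7132 km − 0.6076 km = e (ρ_m − ρ_c)/ρ_m = 0.106 km.

0.106 km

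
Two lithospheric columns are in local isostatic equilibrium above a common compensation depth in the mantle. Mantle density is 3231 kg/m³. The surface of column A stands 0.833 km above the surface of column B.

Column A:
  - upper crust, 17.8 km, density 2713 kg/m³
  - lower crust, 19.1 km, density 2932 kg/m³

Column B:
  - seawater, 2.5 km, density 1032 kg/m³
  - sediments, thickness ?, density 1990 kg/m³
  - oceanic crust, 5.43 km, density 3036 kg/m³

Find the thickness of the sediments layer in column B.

4.58 km

Take the compensation level at the base of the deeper column (depth z_c below the surface of column A) and equate Σ ρ_i t_i down to z_c; mantle fills any gap and the z_c terms cancel.
Column A: 17.8×2713 + 19.1×2932 + (z_c − 36.9)×3231
Column B: 0.833×0 + 2.5×1032 + x×1990 + 5.43×3036 + (z_c − 0.833 − 7.93 − x)×3231
The z_c×3231 term appears on both sides and cancels. Collect the known terms of each column as K = Σ(ρt)_known − 3231 × (depth of known layers): K_A = 104292.6 − 3231×36.9 = −14931.3; K_B = 19065.48 − 3231×(0.833 + 7.93) = −9247.773.
Balance: K_A = K_B − x×(3231 − 1990), so x = (K_B − K_A)/(3231 − 1990) = 5683.53/1241 = 4.58 km.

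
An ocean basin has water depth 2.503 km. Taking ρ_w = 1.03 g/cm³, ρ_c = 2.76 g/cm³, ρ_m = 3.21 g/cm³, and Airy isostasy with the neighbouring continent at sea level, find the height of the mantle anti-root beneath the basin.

Equating mass per unit area of the two columns: replacing crust with seawater at the top is compensated by replacing crust with mantle at the base: d (ρ_c − ρ_w) = a (ρ_m − ρ_c).
a = d (ρ_c − ρ_w)/(ρ_m − ρ_c) = 2.503 km × 1.73/0.45 = 9.62 km.

9.62 km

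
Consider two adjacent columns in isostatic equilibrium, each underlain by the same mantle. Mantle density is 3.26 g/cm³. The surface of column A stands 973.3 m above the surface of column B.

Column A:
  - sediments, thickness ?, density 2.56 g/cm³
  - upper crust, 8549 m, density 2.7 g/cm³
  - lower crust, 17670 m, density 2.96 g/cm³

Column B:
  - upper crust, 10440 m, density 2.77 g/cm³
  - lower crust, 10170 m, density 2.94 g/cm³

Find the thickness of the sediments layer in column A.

2080 m

Take the compensation level at the base of the deeper column (depth z_c below the surface of column A) and equate Σ ρ_i t_i down to z_c; mantle fills any gap and the z_c terms cancel.
Column A: x×2.56 + 8549×2.7 + 17670×2.96 + (z_c − 26219 − x)×3.26
Column B: 973.3×0 + 10440×2.77 + 10170×2.94 + (z_c − 973.3 − 20610)×3.26
The z_c×3.26 term appears on both sides and cancels. Collect the known terms of each column as K = Σ(ρt)_known − 3.26 × (depth of known layers): K_A = 75385.5 − 3.26×26219 = −10088.44; K_B = 58818.6 − 3.26×(973.3 + 20610) = −11542.958.
Balance: K_A − x×(3.26 − 2.56) = K_B, so x = (K_A − K_B)/(3.26 − 2.56) = 1454.52/0.7 = 2080 m.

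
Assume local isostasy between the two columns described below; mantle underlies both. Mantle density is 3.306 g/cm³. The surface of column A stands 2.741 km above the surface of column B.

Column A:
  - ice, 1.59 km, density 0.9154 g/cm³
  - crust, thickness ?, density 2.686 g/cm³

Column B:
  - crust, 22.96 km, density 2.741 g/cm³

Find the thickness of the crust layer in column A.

Take the compensation level at the base of the deeper column (depth z_c below the surface of column A) and equate Σ ρ_i t_i down to z_c; mantle fills any gap and the z_c terms cancel.
Column A: 1.59×0.9154 + x×2.686 + (z_c − 1.59 − x)×3.306
Column B: 2.741×0 + 22.96×2.741 + (z_c − 2.741 − 22.96)×3.306
The z_c×3.306 term appears on both sides and cancels. Collect the known terms of each column as K = Σ(ρt)_known − 3.306 × (depth of known layers): K_A = 1.455486 − 3.306×1.59 = −3.801054; K_B = 62.93336 − 3.306×(2.741 + 22.96) = −22.034146.
Balance: K_A − x×(3.306 − 2.686) = K_B, so x = (K_A − K_B)/(3.306 − 2.686) = 18.2331/0.62 = 29.4 km.

29.4 km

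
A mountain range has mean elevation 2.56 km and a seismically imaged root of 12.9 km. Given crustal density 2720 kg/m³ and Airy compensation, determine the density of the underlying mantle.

Airy balance: ρ_c h = (ρ_m − ρ_c) r → ρ_m = ρ_c (1 + h/r).
ρ_m = 2720 × (1 + 2.56 km/12.9 km) = 3260 kg/m³.

3260 kg/m³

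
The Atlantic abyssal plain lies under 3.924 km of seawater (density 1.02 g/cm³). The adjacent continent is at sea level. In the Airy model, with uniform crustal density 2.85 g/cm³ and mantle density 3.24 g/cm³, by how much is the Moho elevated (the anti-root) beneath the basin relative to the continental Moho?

18.4 km

Equating mass per unit area of the two columns: replacing crust with seawater at the top is compensated by replacing crust with mantle at the base: d (ρ_c − ρ_w) = a (ρ_m − ρ_c).
a = d (ρ_c − ρ_w)/(ρ_m − ρ_c) = 3.924 km × 1.83/0.39 = 18.4 km.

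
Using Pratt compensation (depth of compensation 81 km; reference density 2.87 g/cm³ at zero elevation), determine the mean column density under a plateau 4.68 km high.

2.71 g/cm³

Pratt balance: ρ_ref D = ρ (D + h).
ρ = ρ_ref D/(D + h) = 2.87 × 81 km/(81 km + 4.68 km) = 2.71 g/cm³.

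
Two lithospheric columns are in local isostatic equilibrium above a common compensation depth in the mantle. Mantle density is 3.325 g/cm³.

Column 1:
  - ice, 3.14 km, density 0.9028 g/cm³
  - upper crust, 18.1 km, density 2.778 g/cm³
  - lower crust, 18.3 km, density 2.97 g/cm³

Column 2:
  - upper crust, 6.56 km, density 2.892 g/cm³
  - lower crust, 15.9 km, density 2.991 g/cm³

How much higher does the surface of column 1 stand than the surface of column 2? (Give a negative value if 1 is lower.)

4.77 km

For any compensation level in the mantle, the mantle terms cancel and isostasy reduces to e = (Σt_1 − Σt_2) − (Σ(ρt)_1 − Σ(ρt)_2) / ρ_m.
Σt_1 = 39.54 km; Σt_2 = 22.46 km; Σ(ρt)_1 = 107.467592; Σ(ρt)_2 = 66.52842 (in km·g/cm³).
e = (39.54 − 22.46) − (107.467592 − 66.52842) / 3.325 = 4.77 km.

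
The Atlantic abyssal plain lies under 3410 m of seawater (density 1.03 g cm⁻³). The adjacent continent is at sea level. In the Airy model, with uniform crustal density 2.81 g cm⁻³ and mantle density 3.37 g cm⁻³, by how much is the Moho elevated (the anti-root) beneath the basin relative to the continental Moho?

For local isostatic compensation: replacing crust with seawater at the top is compensated by replacing crust with mantle at the base: d (ρ_c − ρ_w) = a (ρ_m − ρ_c).
a = d (ρ_c − ρ_w)/(ρ_m − ρ_c) = 3410 m × 1.78/0.56 = 10800 m.

10800 m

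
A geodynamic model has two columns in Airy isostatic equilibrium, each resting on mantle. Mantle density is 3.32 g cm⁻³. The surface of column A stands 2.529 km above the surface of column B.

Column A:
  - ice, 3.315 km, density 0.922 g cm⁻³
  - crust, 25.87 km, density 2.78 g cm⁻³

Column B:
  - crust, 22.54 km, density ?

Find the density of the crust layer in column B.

2.72 g cm⁻³

Take the compensation level at the base of the deeper column (depth z_c below the surface of column A) and equate Σ ρ_i t_i down to z_c; mantle fills any gap and the z_c terms cancel.
Column A: 3.315×0.922 + 25.87×2.78 + (z_c − 29.185)×3.32
Column B: 2.529×0 + 22.54×ρ + (z_c − 2.529 − 22.54)×3.32
The z_c×3.32 term appears on both sides and cancels. Collect the known terms of each column as K = Σ(ρt)_known − 3.32 × (depth of known layers): K_A = 74.97503 − 3.32×29.185 = −21.91917; K_B = 0 − 3.32×(2.529 + 22.54) = −83.22908.
Balance: K_A = K_B + 22.54×ρ, so ρ = (K_A − K_B)/22.54 = 61.3099/22.54 = 2.72 g cm⁻³.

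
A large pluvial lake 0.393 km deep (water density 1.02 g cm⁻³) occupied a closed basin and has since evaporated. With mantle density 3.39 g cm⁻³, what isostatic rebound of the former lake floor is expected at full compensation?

u = d ρ_w/ρ_m = 0.393 km × 1.02/3.39 = 0.118 km.

0.118 km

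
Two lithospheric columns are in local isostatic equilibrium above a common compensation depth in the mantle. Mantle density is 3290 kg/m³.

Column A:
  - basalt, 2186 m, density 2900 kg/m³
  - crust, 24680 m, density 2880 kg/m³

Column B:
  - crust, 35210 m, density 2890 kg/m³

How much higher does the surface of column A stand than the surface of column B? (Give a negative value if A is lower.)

−946 m

For any compensation level in the mantle, the mantle terms cancel and isostasy reduces to e = (Σt_A − Σt_B) − (Σ(ρt)_A − Σ(ρt)_B) / ρ_m.
Σt_A = 26866 m; Σt_B = 35210 m; Σ(ρt)_A = 77417800; Σ(ρt)_B = 101756900 (in m·kg/m³).
e = (26866 − 35210) − (77417800 − 101756900) / 3290 = −946 m.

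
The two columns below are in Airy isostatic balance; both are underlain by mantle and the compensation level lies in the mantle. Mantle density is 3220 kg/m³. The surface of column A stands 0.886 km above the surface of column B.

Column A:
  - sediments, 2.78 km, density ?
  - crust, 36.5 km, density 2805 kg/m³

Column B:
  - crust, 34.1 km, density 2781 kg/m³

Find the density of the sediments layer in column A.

Take the compensation level at the base of the deeper column (depth z_c below the surface of column A) and equate Σ ρ_i t_i down to z_c; mantle fills any gap and the z_c terms cancel.
Column A: 2.78×ρ + 36.5×2805 + (z_c − 39.28)×3220
Column B: 0.886×0 + 34.1×2781 + (z_c − 0.886 − 34.1)×3220
The z_c×3220 term appears on both sides and cancels. Collect the known terms of each column as K = Σ(ρt)_known − 3220 × (depth of known layers): K_A = 102382.5 − 3220×39.28 = −24099.1; K_B = 94832.1 − 3220×(0.886 + 34.1) = −17822.82.
Balance: K_A + 2.78×ρ = K_B, so ρ = (K_B − K_A)/2.78 = 6276.28/2.78 = 2260 kg/m³.

2260 kg/m³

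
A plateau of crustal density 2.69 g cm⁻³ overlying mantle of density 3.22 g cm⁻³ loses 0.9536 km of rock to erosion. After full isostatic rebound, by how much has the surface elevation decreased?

0.157 km

Rebound u = e ρ_c/ρ_m = 0.9536 km × 2.69/3.22 = 0.7966 km.
Net surface drop = e − u = 0.9536 km − 0.7966 km = e (ρ_m − ρ_c)/ρ_m = 0.157 km.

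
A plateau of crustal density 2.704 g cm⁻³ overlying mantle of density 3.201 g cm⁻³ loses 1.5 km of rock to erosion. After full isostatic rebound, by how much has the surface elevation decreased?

Rebound u = e ρ_c/ρ_m = 1.5 km × 2.704/3.201 = 1.267 km.
Net surface drop = e − u = 1.5 km − 1.267 km = e (ρ_m − ρ_c)/ρ_m = 0.233 km.

0.233 km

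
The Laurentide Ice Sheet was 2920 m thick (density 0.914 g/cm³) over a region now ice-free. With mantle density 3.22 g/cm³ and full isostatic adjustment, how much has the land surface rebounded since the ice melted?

Removing the load lets mantle flow back in; uplift u satisfies ρ_ice t = ρ_m u.
u = t ρ_ice/ρ_m = 2920 m × 0.914/3.22 = 829 m.

829 m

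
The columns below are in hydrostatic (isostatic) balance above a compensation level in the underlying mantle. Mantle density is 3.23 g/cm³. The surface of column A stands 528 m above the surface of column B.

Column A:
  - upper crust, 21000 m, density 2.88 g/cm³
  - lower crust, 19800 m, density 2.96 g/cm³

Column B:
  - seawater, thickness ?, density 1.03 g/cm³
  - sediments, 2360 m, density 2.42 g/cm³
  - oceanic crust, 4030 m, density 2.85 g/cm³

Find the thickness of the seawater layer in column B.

3430 m

Take the compensation level at the base of the deeper column (depth z_c below the surface of column A) and equate Σ ρ_i t_i down to z_c; mantle fills any gap and the z_c terms cancel.
Column A: 21000×2.88 + 19800×2.96 + (z_c − 40800)×3.23
Column B: 528×0 + x×1.03 + 2360×2.42 + 4030×2.85 + (z_c − 528 − 6390 − x)×3.23
The z_c×3.23 term appears on both sides and cancels. Collect the known terms of each column as K = Σ(ρt)_known − 3.23 × (depth of known layers): K_A = 119088 − 3.23×40800 = −12696; K_B = 17196.7 − 3.23×(528 + 6390) = −5148.44.
Balance: K_A = K_B − x×(3.23 − 1.03), so x = (K_B − K_A)/(3.23 − 1.03) = 7547.56/2.2 = 3430 m.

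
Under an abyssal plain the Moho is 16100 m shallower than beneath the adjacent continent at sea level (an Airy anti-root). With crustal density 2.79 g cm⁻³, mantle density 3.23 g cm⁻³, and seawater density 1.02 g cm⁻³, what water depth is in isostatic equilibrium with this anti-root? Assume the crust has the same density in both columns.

Replacing a thickness d of crust by seawater at the top must be balanced by replacing crust with mantle at the base: d (ρ_c − ρ_w) = a (ρ_m − ρ_c).
d = a (ρ_m − ρ_c)/(ρ_c − ρ_w) = 16100 m × 0.44/1.77 = 4000 m.

4000 m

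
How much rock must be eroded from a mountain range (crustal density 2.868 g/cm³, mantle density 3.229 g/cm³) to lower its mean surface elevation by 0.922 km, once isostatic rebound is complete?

8.25 km

Net drop Δ = e − u = e − e ρ_c/ρ_m = e (ρ_m − ρ_c)/ρ_m.
e = Δ ρ_m/(ρ_m − ρ_c) = 0.922 km × 3.229/0.361 = 8.25 km.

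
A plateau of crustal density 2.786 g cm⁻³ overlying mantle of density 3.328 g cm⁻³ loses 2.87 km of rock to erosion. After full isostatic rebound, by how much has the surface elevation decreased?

0.467 km

Rebound u = e ρ_c/ρ_m = 2.87 km × 2.786/3.328 = 2.403 km.
Net surface drop = e − u = 2.87 km − 2.403 km = e (ρ_m − ρ_c)/ρ_m = 0.467 km.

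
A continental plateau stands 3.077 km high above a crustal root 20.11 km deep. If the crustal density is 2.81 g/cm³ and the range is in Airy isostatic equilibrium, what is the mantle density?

Airy balance: ρ_c h = (ρ_m − ρ_c) r → ρ_m = ρ_c (1 + h/r).
ρ_m = 2.81 × (1 + 3.077 km/20.11 km) = 3.24 g/cm³.

3.24 g/cm³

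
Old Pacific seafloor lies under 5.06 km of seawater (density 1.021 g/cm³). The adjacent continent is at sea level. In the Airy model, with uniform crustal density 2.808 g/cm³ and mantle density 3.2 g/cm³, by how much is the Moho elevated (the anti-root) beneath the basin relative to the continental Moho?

23.1 km

For local isostatic compensation: replacing crust with seawater at the top is compensated by replacing crust with mantle at the base: d (ρ_c − ρ_w) = a (ρ_m − ρ_c).
a = d (ρ_c − ρ_w)/(ρ_m − ρ_c) = 5.06 km × 1.787/0.392 = 23.1 km.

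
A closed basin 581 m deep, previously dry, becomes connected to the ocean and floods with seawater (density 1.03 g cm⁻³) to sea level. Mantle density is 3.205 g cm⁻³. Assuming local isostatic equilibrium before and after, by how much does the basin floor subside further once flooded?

After flooding the water column is d + s deep. Its weight must equal the weight of mantle displaced by the extra subsidence s: (d + s) ρ_w = s ρ_m.
s = d ρ_w / (ρ_m − ρ_w) = 581 m × 1.03/(3.205 − 1.03) = 275 m.

275 m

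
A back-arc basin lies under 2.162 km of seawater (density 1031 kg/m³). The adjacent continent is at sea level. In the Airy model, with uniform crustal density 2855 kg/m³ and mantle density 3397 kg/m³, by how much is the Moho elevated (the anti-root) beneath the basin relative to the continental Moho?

7.28 km

By Archimedes' principle applied to the lithosphere: replacing crust with seawater at the top is compensated by replacing crust with mantle at the base: d (ρ_c − ρ_w) = a (ρ_m − ρ_c).
a = d (ρ_c − ρ_w)/(ρ_m − ρ_c) = 2.162 km × 1824/542 = 7.28 km.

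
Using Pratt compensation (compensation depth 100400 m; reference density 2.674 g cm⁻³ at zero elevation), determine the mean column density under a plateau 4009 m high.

Pratt balance: ρ_ref D = ρ (D + h).
ρ = ρ_ref D/(D + h) = 2.674 × 100400 m/(100400 m + 4009 m) = 2.57 g cm⁻³.

2.57 g cm⁻³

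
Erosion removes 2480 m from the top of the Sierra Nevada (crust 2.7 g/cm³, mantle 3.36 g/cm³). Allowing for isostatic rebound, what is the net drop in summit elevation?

487 m

Rebound u = e ρ_c/ρ_m = 2480 m × 2.7/3.36 = 1993 m.
Net surface drop = e − u = 2480 m − 1993 m = e (ρ_m − ρ_c)/ρ_m = 487 m.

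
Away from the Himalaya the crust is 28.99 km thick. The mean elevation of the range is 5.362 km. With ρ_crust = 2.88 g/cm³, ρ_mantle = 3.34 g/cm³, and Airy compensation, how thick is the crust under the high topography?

Root depth r = h ρ_c / (ρ_m − ρ_c) = 5.362 km × 2.88 / 0.46 = 33.57 km.
Total thickness = T + h + r = 28.99 km + 5.362 km + 33.57 km = 67.9 km.

67.9 km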